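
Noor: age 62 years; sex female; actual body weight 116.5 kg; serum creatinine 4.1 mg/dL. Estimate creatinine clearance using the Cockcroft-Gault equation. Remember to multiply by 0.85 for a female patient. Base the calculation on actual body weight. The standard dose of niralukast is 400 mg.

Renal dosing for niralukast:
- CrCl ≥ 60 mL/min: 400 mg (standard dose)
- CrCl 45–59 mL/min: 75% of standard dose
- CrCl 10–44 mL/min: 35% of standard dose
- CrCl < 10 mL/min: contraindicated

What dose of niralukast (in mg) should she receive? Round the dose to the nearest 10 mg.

CrCl = (140 − 62) × 116.5 / (72 × 4.1) × 0.85 = 9087.0 / 295.20 × 0.85 ≈ 26.2 mL/min
CrCl ≈ 26 mL/min → bracket 10–44 mL/min.
35% of 400 mg = 140 mg

140 mg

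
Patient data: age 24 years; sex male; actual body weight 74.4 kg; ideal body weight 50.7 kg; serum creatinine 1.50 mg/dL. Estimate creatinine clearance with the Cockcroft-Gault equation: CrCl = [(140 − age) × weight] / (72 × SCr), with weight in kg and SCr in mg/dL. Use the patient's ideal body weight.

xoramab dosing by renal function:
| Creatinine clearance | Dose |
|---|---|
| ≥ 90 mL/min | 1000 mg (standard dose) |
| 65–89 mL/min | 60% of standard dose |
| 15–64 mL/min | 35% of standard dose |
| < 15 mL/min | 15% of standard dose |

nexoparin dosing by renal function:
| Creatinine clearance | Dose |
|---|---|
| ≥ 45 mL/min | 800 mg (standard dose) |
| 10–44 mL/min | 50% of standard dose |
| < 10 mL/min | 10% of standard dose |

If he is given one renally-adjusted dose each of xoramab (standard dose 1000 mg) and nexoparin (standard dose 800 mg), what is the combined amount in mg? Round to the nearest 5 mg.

1150 mg

CrCl = (140 − 24) × 50.7 / (72 × 1.5) = 5881.2 / 108.00 ≈ 54.5 mL/min
CrCl ≈ 54 mL/min.
xoramab: 15–64 mL/min → 35% of 1000 mg = 350 mg.
nexoparin: ≥ 45 mL/min → 100% of 800 mg = 800 mg.
Total = 350 + 800 = 1150 mg.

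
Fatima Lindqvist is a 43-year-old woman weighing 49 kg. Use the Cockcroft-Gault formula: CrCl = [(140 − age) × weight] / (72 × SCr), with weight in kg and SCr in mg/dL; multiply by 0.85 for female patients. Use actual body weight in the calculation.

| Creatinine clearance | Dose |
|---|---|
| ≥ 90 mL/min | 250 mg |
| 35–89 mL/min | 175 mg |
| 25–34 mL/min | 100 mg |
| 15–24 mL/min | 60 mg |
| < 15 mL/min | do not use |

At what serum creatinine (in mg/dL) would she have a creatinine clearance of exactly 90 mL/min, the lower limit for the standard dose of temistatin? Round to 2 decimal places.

0.62 mg/dL

Standard dose requires CrCl ≥ 90 mL/min.
Set (140 − 43) × 49 × 0.85 / (72 × SCr) = 90
SCr = (140 − 43) × 49 × 0.85 / (72 × 90) = 0.623 mg/dL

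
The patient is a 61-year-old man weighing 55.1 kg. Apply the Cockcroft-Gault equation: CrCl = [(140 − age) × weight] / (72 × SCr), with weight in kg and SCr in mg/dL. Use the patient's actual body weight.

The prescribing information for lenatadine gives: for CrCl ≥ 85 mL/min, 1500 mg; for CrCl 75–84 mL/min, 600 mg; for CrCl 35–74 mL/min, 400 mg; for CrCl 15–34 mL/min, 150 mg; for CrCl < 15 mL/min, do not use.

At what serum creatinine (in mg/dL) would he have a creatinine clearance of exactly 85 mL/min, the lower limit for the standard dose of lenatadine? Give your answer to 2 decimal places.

Standard dose requires CrCl ≥ 85 mL/min.
Set (140 − 61) × 55.1 / (72 × SCr) = 85
SCr = (140 − 61) × 55.1 / (72 × 85) = 0.711 mg/dL

0.71 mg/dL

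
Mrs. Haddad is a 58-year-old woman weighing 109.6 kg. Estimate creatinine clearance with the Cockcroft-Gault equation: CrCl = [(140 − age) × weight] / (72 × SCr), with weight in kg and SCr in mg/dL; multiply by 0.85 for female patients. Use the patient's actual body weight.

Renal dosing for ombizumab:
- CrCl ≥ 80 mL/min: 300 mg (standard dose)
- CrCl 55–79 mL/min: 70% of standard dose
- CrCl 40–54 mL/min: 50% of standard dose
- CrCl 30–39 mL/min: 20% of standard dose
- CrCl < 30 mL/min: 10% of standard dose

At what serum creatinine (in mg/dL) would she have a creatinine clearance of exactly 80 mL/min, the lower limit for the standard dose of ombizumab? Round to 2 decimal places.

1.33 mg/dL

Standard dose requires CrCl ≥ 80 mL/min.
Set (140 − 58) × 109.6 × 0.85 / (72 × SCr) = 80
SCr = (140 − 58) × 109.6 × 0.85 / (72 × 80) = 1.326 mg/dL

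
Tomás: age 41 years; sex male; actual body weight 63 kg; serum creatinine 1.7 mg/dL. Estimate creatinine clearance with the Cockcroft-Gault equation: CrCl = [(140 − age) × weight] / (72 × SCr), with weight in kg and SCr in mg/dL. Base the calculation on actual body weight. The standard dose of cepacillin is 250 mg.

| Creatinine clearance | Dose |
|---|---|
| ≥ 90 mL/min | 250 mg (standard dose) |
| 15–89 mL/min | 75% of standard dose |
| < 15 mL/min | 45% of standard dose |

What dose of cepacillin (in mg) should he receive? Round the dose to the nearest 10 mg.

CrCl = (140 − 41) × 63 / (72 × 1.7) = 6237.0 / 122.40 ≈ 51.0 mL/min
CrCl ≈ 51 mL/min → bracket 15–89 mL/min.
75% of 250 mg = 187.5 mg → 190 mg

190 mg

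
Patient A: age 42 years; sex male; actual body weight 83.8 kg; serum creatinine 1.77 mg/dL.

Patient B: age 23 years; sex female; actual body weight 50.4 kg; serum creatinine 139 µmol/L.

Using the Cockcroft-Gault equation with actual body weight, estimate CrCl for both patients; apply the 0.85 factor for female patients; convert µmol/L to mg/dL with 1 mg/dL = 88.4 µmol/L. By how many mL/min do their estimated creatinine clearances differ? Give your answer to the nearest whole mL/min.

20 mL/min

Patient A: CrCl = (140 − 42) × 83.8 / (72 × 1.77) = 8212.4 / 127.44 ≈ 64.4 mL/min
Patient B: SCr = 139 / 88.4 = 1.572 mg/dL
Patient B: CrCl = (140 − 23) × 50.4 / (72 × 1.572) × 0.85 = 5896.8 / 113.18 × 0.85 ≈ 44.3 mL/min
|64.4 − 44.3| = 20.1 mL/min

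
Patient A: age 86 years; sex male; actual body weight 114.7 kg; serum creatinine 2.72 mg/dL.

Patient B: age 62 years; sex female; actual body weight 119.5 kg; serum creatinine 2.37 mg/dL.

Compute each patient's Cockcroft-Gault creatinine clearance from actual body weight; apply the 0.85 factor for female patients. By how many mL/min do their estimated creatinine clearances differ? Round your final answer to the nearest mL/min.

15 mL/min

Patient A: CrCl = (140 − 86) × 114.7 / (72 × 2.72) = 6193.8 / 195.84 ≈ 31.6 mL/min
Patient B: CrCl = (140 − 62) × 119.5 / (72 × 2.37) × 0.85 = 9321.0 / 170.64 × 0.85 ≈ 46.4 mL/min
|31.6 − 46.4| = 14.8 mL/min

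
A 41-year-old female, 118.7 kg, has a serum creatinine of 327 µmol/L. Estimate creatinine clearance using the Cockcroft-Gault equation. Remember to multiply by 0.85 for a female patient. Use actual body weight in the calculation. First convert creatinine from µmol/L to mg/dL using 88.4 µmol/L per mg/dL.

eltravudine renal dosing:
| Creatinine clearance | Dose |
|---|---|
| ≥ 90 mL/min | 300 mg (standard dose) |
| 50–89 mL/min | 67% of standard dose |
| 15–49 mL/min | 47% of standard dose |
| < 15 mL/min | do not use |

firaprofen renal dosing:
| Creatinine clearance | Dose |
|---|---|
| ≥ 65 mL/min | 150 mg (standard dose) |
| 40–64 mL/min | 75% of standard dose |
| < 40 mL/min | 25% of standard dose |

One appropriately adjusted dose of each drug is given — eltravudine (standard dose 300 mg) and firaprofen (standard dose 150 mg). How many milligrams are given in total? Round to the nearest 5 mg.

180 mg

SCr = 327 / 88.4 = 3.699 mg/dL
CrCl = (140 − 41) × 118.7 / (72 × 3.699) × 0.85 = 11751.3 / 266.33 × 0.85 ≈ 37.5 mL/min
CrCl ≈ 38 mL/min.
eltravudine: 15–49 mL/min → 47% of 300 mg = 141 mg.
firaprofen: < 40 mL/min → 25% of 150 mg = 37.5 mg.
Total = 141 + 37.5 = 178.5 mg.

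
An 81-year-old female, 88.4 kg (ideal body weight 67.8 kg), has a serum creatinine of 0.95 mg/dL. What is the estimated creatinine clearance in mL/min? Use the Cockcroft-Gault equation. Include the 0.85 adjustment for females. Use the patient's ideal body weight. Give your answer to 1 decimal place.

CrCl = (140 − 81) × 67.8 / (72 × 0.95) × 0.85 = 4000.2 / 68.40 × 0.85 ≈ 49.7 mL/min

49.7 mL/min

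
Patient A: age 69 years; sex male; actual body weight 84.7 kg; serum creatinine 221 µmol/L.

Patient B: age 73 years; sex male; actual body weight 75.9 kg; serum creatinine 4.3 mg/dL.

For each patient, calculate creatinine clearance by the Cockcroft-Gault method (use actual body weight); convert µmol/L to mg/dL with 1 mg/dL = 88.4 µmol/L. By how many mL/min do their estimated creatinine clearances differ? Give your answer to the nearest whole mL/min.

17 mL/min

Patient A: SCr = 221 / 88.4 = 2.5 mg/dL
Patient A: CrCl = (140 − 69) × 84.7 / (72 × 2.5) = 6013.7 / 180.00 ≈ 33.4 mL/min
Patient B: CrCl = (140 − 73) × 75.9 / (72 × 4.3) = 5085.3 / 309.60 ≈ 16.4 mL/min
|33.4 − 16.4| = 17.0 mL/min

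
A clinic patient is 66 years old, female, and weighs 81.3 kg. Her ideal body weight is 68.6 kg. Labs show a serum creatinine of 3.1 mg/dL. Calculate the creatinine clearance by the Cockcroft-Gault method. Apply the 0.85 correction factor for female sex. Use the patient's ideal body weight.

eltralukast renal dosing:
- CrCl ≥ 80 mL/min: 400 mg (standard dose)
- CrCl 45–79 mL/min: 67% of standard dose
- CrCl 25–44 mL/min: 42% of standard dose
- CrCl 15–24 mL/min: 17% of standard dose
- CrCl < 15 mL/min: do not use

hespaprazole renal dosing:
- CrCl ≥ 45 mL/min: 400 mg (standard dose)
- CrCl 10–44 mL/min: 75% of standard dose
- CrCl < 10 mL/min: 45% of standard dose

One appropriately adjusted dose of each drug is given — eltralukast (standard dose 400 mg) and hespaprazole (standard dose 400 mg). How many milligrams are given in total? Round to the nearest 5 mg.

370 mg

CrCl = (140 − 66) × 68.6 / (72 × 3.1) × 0.85 = 5076.4 / 223.20 × 0.85 ≈ 19.3 mL/min
CrCl ≈ 19 mL/min.
eltralukast: 15–24 mL/min → 17% of 400 mg = 68 mg.
hespaprazole: 10–44 mL/min → 75% of 400 mg = 300 mg.
Total = 68 + 300 = 368 mg.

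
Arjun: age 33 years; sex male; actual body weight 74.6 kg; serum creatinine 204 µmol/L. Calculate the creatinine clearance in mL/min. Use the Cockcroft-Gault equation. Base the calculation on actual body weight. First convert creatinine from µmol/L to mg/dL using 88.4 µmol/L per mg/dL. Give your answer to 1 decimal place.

48.0 mL/min

SCr = 204 / 88.4 = 2.308 mg/dL
CrCl = (140 − 33) × 74.6 / (72 × 2.308) = 7982.2 / 166.18 ≈ 48.0 mL/min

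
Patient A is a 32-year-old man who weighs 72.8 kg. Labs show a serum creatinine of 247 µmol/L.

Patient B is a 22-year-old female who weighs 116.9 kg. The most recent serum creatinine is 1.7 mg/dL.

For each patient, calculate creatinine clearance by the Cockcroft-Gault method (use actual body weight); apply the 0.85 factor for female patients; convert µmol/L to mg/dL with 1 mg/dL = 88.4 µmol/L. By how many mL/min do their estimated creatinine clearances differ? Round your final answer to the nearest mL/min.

Patient A: SCr = 247 / 88.4 = 2.794 mg/dL
Patient A: CrCl = (140 − 32) × 72.8 / (72 × 2.794) = 7862.4 / 201.17 ≈ 39.1 mL/min
Patient B: CrCl = (140 − 22) × 116.9 / (72 × 1.7) × 0.85 = 13794.2 / 122.40 × 0.85 ≈ 95.8 mL/min
|39.1 − 95.8| = 56.7 mL/min

57 mL/min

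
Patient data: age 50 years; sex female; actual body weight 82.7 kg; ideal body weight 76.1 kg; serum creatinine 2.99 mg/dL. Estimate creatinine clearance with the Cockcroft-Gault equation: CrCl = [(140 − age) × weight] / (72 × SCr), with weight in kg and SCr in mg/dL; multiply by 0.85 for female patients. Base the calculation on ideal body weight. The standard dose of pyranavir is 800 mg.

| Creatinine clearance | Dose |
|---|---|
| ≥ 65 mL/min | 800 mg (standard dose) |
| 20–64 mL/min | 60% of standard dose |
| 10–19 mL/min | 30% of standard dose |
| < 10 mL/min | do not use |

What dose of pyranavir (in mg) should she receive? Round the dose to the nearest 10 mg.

CrCl = (140 − 50) × 76.1 / (72 × 2.99) × 0.85 = 6849.0 / 215.28 × 0.85 ≈ 27.0 mL/min
CrCl ≈ 27 mL/min → bracket 20–64 mL/min.
60% of 800 mg = 480 mg

480 mg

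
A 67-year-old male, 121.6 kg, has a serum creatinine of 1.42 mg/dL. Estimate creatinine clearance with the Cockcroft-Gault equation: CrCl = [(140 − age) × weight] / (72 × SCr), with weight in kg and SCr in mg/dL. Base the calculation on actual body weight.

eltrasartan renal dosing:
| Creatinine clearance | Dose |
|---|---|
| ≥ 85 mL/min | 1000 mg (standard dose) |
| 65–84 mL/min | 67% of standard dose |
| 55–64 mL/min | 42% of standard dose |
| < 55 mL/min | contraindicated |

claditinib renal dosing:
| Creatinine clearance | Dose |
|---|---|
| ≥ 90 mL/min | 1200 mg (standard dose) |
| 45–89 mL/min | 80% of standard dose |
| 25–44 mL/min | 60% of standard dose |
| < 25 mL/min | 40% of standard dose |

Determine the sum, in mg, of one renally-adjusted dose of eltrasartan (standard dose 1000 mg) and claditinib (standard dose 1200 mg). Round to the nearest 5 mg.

CrCl = (140 − 67) × 121.6 / (72 × 1.42) = 8876.8 / 102.24 ≈ 86.8 mL/min
CrCl ≈ 87 mL/min.
eltrasartan: ≥ 85 mL/min → 100% of 1000 mg = 1000 mg.
claditinib: 45–89 mL/min → 80% of 1200 mg = 960 mg.
Total = 1000 + 960 = 1960 mg.

1960 mg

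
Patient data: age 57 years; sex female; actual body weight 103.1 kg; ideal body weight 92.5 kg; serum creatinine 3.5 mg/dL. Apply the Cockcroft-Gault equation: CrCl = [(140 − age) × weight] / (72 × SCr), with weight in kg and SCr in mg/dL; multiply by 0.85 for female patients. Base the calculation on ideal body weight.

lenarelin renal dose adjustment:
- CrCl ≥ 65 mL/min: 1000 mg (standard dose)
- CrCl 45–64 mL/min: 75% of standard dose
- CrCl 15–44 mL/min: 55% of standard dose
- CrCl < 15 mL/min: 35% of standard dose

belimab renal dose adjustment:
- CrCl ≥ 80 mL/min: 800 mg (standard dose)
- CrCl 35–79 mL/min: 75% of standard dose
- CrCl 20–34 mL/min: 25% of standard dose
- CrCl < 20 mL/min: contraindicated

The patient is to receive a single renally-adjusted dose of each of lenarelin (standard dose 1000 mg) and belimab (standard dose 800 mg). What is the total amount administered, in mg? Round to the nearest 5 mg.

750 mg

CrCl = (140 − 57) × 92.5 / (72 × 3.5) × 0.85 = 7677.5 / 252.00 × 0.85 ≈ 25.9 mL/min
CrCl ≈ 26 mL/min.
lenarelin: 15–44 mL/min → 55% of 1000 mg = 550 mg.
belimab: 20–34 mL/min → 25% of 800 mg = 200 mg.
Total = 550 + 200 = 750 mg.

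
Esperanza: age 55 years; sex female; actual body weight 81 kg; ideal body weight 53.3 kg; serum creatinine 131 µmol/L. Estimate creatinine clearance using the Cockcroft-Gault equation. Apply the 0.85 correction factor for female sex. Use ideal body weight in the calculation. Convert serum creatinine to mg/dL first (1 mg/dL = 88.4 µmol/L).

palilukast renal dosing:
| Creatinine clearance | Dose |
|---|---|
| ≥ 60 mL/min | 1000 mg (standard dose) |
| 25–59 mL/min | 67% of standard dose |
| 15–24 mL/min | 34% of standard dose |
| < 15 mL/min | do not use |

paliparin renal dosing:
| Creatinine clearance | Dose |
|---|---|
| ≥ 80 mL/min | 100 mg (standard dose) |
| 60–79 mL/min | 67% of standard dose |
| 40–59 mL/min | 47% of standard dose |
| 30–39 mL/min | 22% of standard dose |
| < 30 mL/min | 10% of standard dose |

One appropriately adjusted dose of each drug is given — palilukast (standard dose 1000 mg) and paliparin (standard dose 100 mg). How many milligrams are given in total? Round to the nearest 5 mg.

SCr = 131 / 88.4 = 1.482 mg/dL
CrCl = (140 − 55) × 53.3 / (72 × 1.482) × 0.85 = 4530.5 / 106.70 × 0.85 ≈ 36.1 mL/min
CrCl ≈ 36 mL/min.
palilukast: 25–59 mL/min → 67% of 1000 mg = 670 mg.
paliparin: 30–39 mL/min → 22% of 100 mg = 22 mg.
Total = 670 + 22 = 692 mg.

690 mg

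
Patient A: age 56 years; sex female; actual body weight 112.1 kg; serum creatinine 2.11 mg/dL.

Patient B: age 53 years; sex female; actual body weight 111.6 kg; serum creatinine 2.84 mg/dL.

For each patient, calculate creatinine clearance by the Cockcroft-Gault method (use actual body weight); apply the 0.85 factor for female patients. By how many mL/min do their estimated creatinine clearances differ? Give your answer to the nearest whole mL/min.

Patient A: CrCl = (140 − 56) × 112.1 / (72 × 2.11) × 0.85 = 9416.4 / 151.92 × 0.85 ≈ 52.7 mL/min
Patient B: CrCl = (140 − 53) × 111.6 / (72 × 2.84) × 0.85 = 9709.2 / 204.48 × 0.85 ≈ 40.4 mL/min
|52.7 − 40.4| = 12.3 mL/min

12 mL/min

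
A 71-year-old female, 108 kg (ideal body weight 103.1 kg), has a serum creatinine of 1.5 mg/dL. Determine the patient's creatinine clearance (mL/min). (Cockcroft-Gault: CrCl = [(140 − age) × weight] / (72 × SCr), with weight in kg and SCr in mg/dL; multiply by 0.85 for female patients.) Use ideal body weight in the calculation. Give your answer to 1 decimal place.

CrCl = (140 − 71) × 103.1 / (72 × 1.5) × 0.85 = 7113.9 / 108.00 × 0.85 ≈ 56.0 mL/min

56.0 mL/min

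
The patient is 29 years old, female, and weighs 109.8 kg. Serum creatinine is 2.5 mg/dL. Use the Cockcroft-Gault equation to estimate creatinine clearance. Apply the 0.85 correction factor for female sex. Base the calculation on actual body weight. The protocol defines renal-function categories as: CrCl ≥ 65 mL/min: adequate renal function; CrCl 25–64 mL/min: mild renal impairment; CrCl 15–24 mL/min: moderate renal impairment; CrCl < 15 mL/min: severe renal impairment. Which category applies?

CrCl = (140 − 29) × 109.8 / (72 × 2.5) × 0.85 = 12187.8 / 180.00 × 0.85 ≈ 57.6 mL/min
58 mL/min falls in the 'mild renal impairment' range.

mild renal impairment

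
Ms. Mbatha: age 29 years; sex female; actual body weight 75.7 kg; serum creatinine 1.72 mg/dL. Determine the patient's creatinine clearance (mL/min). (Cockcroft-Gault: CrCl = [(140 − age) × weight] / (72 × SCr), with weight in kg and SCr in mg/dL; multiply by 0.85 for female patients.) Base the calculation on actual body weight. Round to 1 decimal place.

57.7 mL/min

CrCl = (140 − 29) × 75.7 / (72 × 1.72) × 0.85 = 8402.7 / 123.84 × 0.85 ≈ 57.7 mL/min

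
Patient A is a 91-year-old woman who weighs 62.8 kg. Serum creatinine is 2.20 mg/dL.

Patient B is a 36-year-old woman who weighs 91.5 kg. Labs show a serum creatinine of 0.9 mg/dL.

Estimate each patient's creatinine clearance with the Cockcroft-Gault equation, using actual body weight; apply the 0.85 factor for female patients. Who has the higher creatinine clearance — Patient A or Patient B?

Patient B

Patient A: CrCl = (140 − 91) × 62.8 / (72 × 2.2) × 0.85 = 3077.2 / 158.40 × 0.85 ≈ 16.5 mL/min
Patient B: CrCl = (140 − 36) × 91.5 / (72 × 0.9) × 0.85 = 9516.0 / 64.80 × 0.85 ≈ 124.8 mL/min
16.5 vs 124.8 mL/min → Patient B is higher.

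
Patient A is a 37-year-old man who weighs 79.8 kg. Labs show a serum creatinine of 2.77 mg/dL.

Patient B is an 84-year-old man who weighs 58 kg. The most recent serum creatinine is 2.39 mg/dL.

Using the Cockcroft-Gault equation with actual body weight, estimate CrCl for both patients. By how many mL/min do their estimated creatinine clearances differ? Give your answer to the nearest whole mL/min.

Patient A: CrCl = (140 − 37) × 79.8 / (72 × 2.77) = 8219.4 / 199.44 ≈ 41.2 mL/min
Patient B: CrCl = (140 − 84) × 58 / (72 × 2.39) = 3248.0 / 172.08 ≈ 18.9 mL/min
|41.2 − 18.9| = 22.3 mL/min

22 mL/min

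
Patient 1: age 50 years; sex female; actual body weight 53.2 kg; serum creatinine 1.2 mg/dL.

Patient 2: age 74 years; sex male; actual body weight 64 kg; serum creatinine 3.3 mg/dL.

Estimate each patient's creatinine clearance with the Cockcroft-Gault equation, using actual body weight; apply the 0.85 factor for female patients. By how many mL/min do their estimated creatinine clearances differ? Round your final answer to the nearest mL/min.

29 mL/min

Patient 1: CrCl = (140 − 50) × 53.2 / (72 × 1.2) × 0.85 = 4788.0 / 86.40 × 0.85 ≈ 47.1 mL/min
Patient 2: CrCl = (140 − 74) × 64 / (72 × 3.3) = 4224.0 / 237.60 ≈ 17.8 mL/min
|47.1 − 17.8| = 29.3 mL/min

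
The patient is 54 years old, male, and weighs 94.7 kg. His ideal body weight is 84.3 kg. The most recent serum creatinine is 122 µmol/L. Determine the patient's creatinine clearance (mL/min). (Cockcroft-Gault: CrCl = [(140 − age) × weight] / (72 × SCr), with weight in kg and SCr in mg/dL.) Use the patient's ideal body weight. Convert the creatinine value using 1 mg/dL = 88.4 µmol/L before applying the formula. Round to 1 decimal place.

73.0 mL/min

SCr = 122 / 88.4 = 1.38 mg/dL
CrCl = (140 − 54) × 84.3 / (72 × 1.38) = 7249.8 / 99.36 ≈ 73.0 mL/min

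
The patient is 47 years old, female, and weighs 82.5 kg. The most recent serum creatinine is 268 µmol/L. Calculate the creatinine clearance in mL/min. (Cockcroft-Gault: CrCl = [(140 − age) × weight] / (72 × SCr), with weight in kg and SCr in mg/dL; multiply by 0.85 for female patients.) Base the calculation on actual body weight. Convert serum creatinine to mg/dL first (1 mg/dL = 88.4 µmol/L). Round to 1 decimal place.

SCr = 268 / 88.4 = 3.032 mg/dL
CrCl = (140 − 47) × 82.5 / (72 × 3.032) × 0.85 = 7672.5 / 218.30 × 0.85 ≈ 29.9 mL/min

29.9 mL/min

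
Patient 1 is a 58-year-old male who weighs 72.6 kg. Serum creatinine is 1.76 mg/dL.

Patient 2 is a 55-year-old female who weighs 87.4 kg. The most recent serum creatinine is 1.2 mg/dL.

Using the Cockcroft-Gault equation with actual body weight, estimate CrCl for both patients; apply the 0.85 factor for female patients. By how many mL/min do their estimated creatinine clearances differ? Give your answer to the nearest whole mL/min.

Patient 1: CrCl = (140 − 58) × 72.6 / (72 × 1.76) = 5953.2 / 126.72 ≈ 47.0 mL/min
Patient 2: CrCl = (140 − 55) × 87.4 / (72 × 1.2) × 0.85 = 7429.0 / 86.40 × 0.85 ≈ 73.1 mL/min
|47.0 − 73.1| = 26.1 mL/min

26 mL/min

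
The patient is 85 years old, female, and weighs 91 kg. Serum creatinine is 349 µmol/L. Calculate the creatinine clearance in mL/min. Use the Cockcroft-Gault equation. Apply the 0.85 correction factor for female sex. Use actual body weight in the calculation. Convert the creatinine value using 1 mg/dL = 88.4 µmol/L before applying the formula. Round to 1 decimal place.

15.0 mL/min

SCr = 349 / 88.4 = 3.948 mg/dL
CrCl = (140 − 85) × 91 / (72 × 3.948) × 0.85 = 5005.0 / 284.26 × 0.85 ≈ 15.0 mL/min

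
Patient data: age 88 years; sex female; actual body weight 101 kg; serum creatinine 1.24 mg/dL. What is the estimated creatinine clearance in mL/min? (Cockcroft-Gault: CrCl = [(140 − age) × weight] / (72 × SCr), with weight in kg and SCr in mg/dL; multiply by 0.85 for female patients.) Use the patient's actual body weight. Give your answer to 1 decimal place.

50.0 mL/min

CrCl = (140 − 88) × 101 / (72 × 1.24) × 0.85 = 5252.0 / 89.28 × 0.85 ≈ 50.0 mL/min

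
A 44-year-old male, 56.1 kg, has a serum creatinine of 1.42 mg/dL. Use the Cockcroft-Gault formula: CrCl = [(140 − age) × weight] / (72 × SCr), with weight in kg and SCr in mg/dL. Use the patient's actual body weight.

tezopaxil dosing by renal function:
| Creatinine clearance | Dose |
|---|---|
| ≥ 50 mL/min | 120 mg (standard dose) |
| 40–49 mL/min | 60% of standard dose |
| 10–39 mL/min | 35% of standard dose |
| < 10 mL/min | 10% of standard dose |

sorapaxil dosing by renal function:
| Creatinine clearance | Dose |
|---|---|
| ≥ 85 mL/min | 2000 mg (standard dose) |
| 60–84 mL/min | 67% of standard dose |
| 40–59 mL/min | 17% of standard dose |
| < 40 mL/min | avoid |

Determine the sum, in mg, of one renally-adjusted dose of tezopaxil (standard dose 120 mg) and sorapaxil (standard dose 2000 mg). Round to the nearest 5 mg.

CrCl = (140 − 44) × 56.1 / (72 × 1.42) = 5385.6 / 102.24 ≈ 52.7 mL/min
CrCl ≈ 53 mL/min.
tezopaxil: ≥ 50 mL/min → 100% of 120 mg = 120 mg.
sorapaxil: 40–59 mL/min → 17% of 2000 mg = 340 mg.
Total = 120 + 340 = 460 mg.

460 mg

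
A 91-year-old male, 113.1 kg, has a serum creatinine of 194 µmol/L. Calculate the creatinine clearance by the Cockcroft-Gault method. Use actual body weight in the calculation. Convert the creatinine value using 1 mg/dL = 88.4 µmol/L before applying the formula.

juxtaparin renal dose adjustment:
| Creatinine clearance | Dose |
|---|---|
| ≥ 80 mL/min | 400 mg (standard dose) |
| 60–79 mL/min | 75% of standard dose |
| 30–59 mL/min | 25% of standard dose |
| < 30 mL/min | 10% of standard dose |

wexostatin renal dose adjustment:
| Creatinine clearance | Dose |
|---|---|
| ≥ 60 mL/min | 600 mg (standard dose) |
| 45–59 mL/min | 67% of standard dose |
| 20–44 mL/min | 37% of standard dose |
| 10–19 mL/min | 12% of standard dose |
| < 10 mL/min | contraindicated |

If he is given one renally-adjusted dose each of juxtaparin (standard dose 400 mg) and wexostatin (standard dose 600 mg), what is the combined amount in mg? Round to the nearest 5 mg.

SCr = 194 / 88.4 = 2.195 mg/dL
CrCl = (140 − 91) × 113.1 / (72 × 2.195) = 5541.9 / 158.04 ≈ 35.1 mL/min
CrCl ≈ 35 mL/min.
juxtaparin: 30–59 mL/min → 25% of 400 mg = 100 mg.
wexostatin: 20–44 mL/min → 37% of 600 mg = 222 mg.
Total = 100 + 222 = 322 mg.

320 mg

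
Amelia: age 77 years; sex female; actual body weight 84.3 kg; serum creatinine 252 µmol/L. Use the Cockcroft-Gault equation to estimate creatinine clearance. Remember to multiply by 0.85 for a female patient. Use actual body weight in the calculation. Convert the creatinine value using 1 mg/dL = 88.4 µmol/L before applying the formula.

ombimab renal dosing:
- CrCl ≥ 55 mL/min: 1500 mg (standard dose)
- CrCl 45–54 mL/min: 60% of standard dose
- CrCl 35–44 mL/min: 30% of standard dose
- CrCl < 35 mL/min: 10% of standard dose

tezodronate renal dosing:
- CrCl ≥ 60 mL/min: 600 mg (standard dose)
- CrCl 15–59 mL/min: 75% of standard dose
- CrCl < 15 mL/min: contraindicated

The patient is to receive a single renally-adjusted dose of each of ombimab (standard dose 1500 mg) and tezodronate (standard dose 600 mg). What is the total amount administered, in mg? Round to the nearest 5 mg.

SCr = 252 / 88.4 = 2.851 mg/dL
CrCl = (140 − 77) × 84.3 / (72 × 2.851) × 0.85 = 5310.9 / 205.27 × 0.85 ≈ 22.0 mL/min
CrCl ≈ 22 mL/min.
ombimab: < 35 mL/min → 10% of 1500 mg = 150 mg.
tezodronate: 15–59 mL/min → 75% of 600 mg = 450 mg.
Total = 150 + 450 = 600 mg.

600 mg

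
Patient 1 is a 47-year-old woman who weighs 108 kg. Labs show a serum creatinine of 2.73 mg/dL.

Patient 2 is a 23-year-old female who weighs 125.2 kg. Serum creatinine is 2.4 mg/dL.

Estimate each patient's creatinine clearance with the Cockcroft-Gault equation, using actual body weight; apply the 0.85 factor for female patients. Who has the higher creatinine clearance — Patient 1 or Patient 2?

Patient 2

Patient 1: CrCl = (140 − 47) × 108 / (72 × 2.73) × 0.85 = 10044.0 / 196.56 × 0.85 ≈ 43.4 mL/min
Patient 2: CrCl = (140 − 23) × 125.2 / (72 × 2.4) × 0.85 = 14648.4 / 172.80 × 0.85 ≈ 72.1 mL/min
43.4 vs 72.1 mL/min → Patient 2 is higher.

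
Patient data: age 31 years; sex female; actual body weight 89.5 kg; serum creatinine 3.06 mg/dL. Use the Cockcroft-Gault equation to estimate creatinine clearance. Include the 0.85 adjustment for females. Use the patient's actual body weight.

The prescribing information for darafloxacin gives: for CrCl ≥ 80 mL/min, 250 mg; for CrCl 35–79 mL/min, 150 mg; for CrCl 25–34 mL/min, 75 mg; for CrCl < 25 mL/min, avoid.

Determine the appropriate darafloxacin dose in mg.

CrCl = (140 − 31) × 89.5 / (72 × 3.06) × 0.85 = 9755.5 / 220.32 × 0.85 ≈ 37.6 mL/min
CrCl ≈ 38 mL/min → bracket 35–79 mL/min.
Dose for this bracket: 150 mg.

150 mg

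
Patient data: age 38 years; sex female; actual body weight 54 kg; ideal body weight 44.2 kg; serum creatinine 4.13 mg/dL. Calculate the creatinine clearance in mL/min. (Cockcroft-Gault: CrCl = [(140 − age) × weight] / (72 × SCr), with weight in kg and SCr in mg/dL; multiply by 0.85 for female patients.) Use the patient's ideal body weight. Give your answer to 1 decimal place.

CrCl = (140 − 38) × 44.2 / (72 × 4.13) × 0.85 = 4508.4 / 297.36 × 0.85 ≈ 12.9 mL/min

12.9 mL/min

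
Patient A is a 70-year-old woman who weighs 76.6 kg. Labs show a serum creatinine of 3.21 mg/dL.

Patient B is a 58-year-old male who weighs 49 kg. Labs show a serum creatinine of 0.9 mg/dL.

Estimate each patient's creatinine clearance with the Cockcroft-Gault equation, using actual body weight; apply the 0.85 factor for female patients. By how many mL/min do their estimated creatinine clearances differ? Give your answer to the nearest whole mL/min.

42 mL/min

Patient A: CrCl = (140 − 70) × 76.6 / (72 × 3.21) × 0.85 = 5362.0 / 231.12 × 0.85 ≈ 19.7 mL/min
Patient B: CrCl = (140 − 58) × 49 / (72 × 0.9) = 4018.0 / 64.80 ≈ 62.0 mL/min
|19.7 − 62.0| = 42.3 mL/min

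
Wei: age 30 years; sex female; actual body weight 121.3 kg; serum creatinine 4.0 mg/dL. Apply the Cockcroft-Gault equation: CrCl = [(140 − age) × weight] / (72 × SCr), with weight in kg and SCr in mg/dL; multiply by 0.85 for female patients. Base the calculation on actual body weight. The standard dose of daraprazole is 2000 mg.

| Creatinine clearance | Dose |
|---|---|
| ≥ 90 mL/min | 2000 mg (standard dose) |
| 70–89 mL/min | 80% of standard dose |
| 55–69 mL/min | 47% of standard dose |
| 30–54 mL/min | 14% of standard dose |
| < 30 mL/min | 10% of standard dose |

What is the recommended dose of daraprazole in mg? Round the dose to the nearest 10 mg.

CrCl = (140 − 30) × 121.3 / (72 × 4) × 0.85 = 13343.0 / 288.00 × 0.85 ≈ 39.4 mL/min
CrCl ≈ 39 mL/min → bracket 30–54 mL/min.
14% of 2000 mg = 280 mg

280 mg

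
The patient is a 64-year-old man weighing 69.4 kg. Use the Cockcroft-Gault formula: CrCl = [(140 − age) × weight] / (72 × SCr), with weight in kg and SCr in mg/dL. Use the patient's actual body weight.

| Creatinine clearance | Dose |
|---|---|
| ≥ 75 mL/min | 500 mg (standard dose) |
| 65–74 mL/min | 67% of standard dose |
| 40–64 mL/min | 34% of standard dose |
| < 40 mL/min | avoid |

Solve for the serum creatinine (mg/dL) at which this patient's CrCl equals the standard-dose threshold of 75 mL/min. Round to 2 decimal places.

0.98 mg/dL

Standard dose requires CrCl ≥ 75 mL/min.
Set (140 − 64) × 69.4 / (72 × SCr) = 75
SCr = (140 − 64) × 69.4 / (72 × 75) = 0.977 mg/dL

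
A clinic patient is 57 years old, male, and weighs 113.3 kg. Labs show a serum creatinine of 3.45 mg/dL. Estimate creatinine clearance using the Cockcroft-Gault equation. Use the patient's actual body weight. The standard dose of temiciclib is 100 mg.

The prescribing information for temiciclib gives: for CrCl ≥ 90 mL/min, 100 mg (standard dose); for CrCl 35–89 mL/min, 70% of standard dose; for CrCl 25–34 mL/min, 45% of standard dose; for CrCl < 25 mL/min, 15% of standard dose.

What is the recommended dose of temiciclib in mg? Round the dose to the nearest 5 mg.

70 mg

CrCl = (140 − 57) × 113.3 / (72 × 3.45) = 9403.9 / 248.40 ≈ 37.9 mL/min
CrCl ≈ 38 mL/min → bracket 35–89 mL/min.
70% of 100 mg = 70 mg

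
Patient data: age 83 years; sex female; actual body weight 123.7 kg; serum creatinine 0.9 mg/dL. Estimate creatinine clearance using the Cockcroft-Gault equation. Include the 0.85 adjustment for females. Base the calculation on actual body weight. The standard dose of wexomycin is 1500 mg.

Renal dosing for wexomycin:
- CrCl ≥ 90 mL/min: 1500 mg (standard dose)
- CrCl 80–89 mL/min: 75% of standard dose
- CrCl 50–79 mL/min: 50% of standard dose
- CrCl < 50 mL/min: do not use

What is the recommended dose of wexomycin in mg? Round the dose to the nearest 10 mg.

CrCl = (140 − 83) × 123.7 / (72 × 0.9) × 0.85 = 7050.9 / 64.80 × 0.85 ≈ 92.5 mL/min
CrCl ≈ 92 mL/min → bracket ≥ 90 mL/min.
100% of 1500 mg = 1500 mg

1500 mg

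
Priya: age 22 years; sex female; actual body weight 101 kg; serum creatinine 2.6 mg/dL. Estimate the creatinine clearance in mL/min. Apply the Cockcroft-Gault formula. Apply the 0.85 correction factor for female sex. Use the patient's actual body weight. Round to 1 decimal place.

CrCl = (140 − 22) × 101 / (72 × 2.6) × 0.85 = 11918.0 / 187.20 × 0.85 ≈ 54.1 mL/min

54.1 mL/min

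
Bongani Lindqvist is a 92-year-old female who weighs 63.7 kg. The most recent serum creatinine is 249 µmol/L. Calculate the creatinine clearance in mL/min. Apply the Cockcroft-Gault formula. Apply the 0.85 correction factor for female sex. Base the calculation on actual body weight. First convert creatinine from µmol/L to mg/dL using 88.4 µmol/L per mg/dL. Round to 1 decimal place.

12.8 mL/min

SCr = 249 / 88.4 = 2.817 mg/dL
CrCl = (140 − 92) × 63.7 / (72 × 2.817) × 0.85 = 3057.6 / 202.82 × 0.85 ≈ 12.8 mL/min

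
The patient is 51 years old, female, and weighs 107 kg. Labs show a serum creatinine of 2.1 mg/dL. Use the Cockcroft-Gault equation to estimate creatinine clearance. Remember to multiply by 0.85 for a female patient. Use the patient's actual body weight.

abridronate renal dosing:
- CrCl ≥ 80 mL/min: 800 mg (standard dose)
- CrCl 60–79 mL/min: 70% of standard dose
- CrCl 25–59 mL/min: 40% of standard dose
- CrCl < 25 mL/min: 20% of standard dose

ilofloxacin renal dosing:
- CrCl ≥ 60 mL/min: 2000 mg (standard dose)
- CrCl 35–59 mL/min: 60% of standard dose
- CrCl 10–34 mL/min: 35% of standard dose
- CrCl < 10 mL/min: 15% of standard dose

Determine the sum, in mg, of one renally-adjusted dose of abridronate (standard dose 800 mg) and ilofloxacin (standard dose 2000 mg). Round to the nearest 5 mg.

CrCl = (140 − 51) × 107 / (72 × 2.1) × 0.85 = 9523.0 / 151.20 × 0.85 ≈ 53.5 mL/min
CrCl ≈ 54 mL/min.
abridronate: 25–59 mL/min → 40% of 800 mg = 320 mg.
ilofloxacin: 35–59 mL/min → 60% of 2000 mg = 1200 mg.
Total = 320 + 1200 = 1520 mg.

1520 mg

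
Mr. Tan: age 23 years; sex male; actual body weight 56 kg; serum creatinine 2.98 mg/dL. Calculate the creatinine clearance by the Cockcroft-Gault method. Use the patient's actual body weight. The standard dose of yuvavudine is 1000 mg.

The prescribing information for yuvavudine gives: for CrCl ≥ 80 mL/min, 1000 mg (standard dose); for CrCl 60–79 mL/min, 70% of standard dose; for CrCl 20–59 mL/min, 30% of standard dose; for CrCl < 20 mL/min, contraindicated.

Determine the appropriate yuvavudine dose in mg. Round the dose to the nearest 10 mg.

300 mg

CrCl = (140 − 23) × 56 / (72 × 2.98) = 6552.0 / 214.56 ≈ 30.5 mL/min
CrCl ≈ 31 mL/min → bracket 20–59 mL/min.
30% of 1000 mg = 300 mg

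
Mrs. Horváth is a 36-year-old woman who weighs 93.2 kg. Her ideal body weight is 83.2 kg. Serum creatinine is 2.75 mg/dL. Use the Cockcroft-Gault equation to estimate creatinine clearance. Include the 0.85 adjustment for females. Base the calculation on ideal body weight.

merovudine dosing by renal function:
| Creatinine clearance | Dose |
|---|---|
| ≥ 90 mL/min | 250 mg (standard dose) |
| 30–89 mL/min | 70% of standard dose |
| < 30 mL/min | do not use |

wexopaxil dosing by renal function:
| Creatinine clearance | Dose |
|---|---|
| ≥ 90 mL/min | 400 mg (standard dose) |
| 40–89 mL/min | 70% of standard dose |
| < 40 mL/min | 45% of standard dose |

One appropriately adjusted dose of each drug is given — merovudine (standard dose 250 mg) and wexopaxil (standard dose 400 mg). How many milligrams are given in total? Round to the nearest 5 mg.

355 mg

CrCl = (140 − 36) × 83.2 / (72 × 2.75) × 0.85 = 8652.8 / 198.00 × 0.85 ≈ 37.1 mL/min
CrCl ≈ 37 mL/min.
merovudine: 30–89 mL/min → 70% of 250 mg = 175 mg.
wexopaxil: < 40 mL/min → 45% of 400 mg = 180 mg.
Total = 175 + 180 = 355 mg.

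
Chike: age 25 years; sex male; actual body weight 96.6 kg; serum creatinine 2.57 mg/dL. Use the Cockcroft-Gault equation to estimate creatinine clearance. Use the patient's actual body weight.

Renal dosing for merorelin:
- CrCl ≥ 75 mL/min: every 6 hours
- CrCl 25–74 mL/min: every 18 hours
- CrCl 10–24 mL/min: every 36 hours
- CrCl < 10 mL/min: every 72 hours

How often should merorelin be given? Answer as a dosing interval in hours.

every 18 hours

CrCl = (140 − 25) × 96.6 / (72 × 2.57) = 11109.0 / 185.04 ≈ 60.0 mL/min
CrCl ≈ 60 mL/min → bracket 25–74 mL/min → every 18 hours.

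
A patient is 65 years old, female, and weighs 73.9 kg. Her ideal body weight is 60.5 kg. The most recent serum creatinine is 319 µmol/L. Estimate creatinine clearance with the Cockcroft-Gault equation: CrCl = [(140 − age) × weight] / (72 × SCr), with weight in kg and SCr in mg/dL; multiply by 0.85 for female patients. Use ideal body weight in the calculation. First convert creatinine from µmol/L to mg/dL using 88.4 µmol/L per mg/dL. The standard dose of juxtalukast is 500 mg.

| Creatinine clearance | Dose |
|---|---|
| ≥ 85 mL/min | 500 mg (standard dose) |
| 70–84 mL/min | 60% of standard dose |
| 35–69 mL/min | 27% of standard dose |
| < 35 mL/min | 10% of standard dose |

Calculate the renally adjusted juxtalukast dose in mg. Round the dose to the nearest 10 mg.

50 mg

SCr = 319 / 88.4 = 3.609 mg/dL
CrCl = (140 − 65) × 60.5 / (72 × 3.609) × 0.85 = 4537.5 / 259.85 × 0.85 ≈ 14.8 mL/min
CrCl ≈ 15 mL/min → bracket < 35 mL/min.
10% of 500 mg = 50 mg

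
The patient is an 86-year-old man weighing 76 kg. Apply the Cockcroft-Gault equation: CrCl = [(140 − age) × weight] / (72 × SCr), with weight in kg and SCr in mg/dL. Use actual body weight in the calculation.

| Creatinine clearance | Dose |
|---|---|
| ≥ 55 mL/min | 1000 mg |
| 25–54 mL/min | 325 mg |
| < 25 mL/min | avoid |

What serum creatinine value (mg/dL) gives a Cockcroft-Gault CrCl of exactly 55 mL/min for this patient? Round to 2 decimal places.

1.04 mg/dL

Standard dose requires CrCl ≥ 55 mL/min.
Set (140 − 86) × 76 / (72 × SCr) = 55
SCr = (140 − 86) × 76 / (72 × 55) = 1.036 mg/dL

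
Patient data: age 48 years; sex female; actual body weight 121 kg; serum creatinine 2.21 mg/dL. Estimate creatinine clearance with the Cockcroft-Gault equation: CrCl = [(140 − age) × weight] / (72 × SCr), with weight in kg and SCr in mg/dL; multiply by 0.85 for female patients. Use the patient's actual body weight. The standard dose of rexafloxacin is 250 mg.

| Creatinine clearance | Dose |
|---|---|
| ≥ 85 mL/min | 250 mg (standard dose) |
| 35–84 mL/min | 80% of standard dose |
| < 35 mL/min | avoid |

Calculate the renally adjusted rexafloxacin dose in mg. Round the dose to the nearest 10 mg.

200 mg

CrCl = (140 − 48) × 121 / (72 × 2.21) × 0.85 = 11132.0 / 159.12 × 0.85 ≈ 59.5 mL/min
CrCl ≈ 59 mL/min → bracket 35–84 mL/min.
80% of 250 mg = 200 mg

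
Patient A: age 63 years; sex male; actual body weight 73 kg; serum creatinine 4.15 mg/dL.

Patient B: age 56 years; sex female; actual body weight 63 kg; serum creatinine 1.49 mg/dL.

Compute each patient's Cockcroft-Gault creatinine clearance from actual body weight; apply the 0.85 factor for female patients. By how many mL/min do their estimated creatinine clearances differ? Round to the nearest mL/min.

23 mL/min

Patient A: CrCl = (140 − 63) × 73 / (72 × 4.15) = 5621.0 / 298.80 ≈ 18.8 mL/min
Patient B: CrCl = (140 − 56) × 63 / (72 × 1.49) × 0.85 = 5292.0 / 107.28 × 0.85 ≈ 41.9 mL/min
|18.8 − 41.9| = 23.1 mL/min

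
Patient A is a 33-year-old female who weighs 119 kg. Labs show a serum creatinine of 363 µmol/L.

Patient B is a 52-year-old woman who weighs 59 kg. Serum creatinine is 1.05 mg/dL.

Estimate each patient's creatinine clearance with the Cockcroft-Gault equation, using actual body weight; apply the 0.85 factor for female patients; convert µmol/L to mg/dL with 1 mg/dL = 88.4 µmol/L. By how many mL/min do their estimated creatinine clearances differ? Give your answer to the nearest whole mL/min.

Patient A: SCr = 363 / 88.4 = 4.106 mg/dL
Patient A: CrCl = (140 − 33) × 119 / (72 × 4.106) × 0.85 = 12733.0 / 295.63 × 0.85 ≈ 36.6 mL/min
Patient B: CrCl = (140 − 52) × 59 / (72 × 1.05) × 0.85 = 5192.0 / 75.60 × 0.85 ≈ 58.4 mL/min
|36.6 − 58.4| = 21.8 mL/min

22 mL/min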